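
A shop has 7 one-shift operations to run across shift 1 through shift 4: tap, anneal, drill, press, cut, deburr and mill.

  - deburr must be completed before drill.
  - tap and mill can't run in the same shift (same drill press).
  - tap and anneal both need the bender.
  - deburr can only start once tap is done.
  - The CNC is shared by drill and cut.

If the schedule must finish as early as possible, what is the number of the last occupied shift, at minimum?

The precedence chain requires at least 3 distinct shifts.
3 works (last occupied shift: shift 3): for example cut=shift 1, deburr=shift 2, mill=shift 2, tap=shift 1, drill=shift 3, press=shift 1, anneal=shift 2.

3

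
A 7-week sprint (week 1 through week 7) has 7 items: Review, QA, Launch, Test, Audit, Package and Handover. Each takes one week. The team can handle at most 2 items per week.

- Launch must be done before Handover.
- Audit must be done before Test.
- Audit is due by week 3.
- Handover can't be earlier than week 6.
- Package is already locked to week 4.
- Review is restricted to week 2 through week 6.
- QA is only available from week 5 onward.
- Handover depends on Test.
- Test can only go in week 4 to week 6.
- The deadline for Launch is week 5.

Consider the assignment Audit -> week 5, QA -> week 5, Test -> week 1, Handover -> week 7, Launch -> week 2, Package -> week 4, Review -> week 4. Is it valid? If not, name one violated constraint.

Test can only go in week 4 to week 6 — violated.
The deadline for Launch is week 5 — holds.
Review is restricted to week 2 through week 6 — holds.
Handover depends on Test — holds.
QA is only available from week 5 onward — holds.
The team can handle at most 2 items per week — holds.
Handover can't be earlier than week 6 — holds.
Package is already locked to week 4 — holds.
Audit must be done before Test — violated.
Launch must be done before Handover — holds.
Audit is due by week 3 — violated.

No. Audit must be done before Test is not satisfied.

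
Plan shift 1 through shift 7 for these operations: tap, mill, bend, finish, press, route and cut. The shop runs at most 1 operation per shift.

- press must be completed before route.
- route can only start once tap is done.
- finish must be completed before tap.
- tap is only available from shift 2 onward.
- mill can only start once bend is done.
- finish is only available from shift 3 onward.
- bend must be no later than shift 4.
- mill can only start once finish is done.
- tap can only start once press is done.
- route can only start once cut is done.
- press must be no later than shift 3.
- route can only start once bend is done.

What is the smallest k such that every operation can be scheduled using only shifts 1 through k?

7

The precedence chain requires at least 3 distinct shifts.
With at most 1 per shift and 7 operations, at least 7 shifts are needed.
Propagating the time windows through the other constraints, route can't land before shift 5, so the schedule must run through at least shift 5.
7 works (last occupied shift: shift 7): for example tap=shift 4; mill=shift 7; bend=shift 2; route=shift 6; press=shift 1; finish=shift 3; cut=shift 5.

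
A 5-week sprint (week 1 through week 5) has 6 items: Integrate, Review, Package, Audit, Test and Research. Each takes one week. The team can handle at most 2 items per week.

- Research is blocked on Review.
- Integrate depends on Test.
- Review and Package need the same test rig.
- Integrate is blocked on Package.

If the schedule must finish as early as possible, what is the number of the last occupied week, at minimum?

week 3

The precedence chain requires at least 2 distinct weeks.
With at most 2 per week and 6 tasks, at least 3 weeks are needed.
3 works (last occupied week: week 3): for example Research -> week 3, Test -> week 1, Audit -> week 3, Package -> week 1, Integrate -> week 2, Review -> week 2.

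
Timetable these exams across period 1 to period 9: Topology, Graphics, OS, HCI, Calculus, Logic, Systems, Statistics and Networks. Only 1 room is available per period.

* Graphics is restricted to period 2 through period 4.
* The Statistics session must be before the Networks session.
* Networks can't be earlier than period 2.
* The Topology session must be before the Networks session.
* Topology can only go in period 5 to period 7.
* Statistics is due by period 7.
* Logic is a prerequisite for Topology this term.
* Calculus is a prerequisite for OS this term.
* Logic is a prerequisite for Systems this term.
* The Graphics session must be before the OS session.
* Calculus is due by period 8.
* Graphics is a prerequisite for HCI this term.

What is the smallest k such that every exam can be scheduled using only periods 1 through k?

9 periods

The precedence chain requires at least 3 distinct periods.
With at most 1 per period and 9 exams, at least 9 periods are needed.
Propagating the time windows through the other constraints, Networks can't land before period 6, so the schedule must run through at least period 6.
9 works (last occupied period: period 9): for example Calculus in period 3, Topology in period 5, Logic in period 4, OS in period 7, Graphics in period 2, Statistics in period 1, Networks in period 6, Systems in period 9, HCI in period 8.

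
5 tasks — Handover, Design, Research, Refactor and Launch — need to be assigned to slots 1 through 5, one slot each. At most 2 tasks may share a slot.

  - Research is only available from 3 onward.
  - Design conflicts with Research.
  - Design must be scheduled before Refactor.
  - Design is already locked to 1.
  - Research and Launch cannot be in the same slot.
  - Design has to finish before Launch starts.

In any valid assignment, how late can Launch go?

5

Precedence pushes Launch to at least 2.
Launch at 5 is achievable: Launch in 5; Design in 1; Handover in 1; Research in 3; Refactor in 2.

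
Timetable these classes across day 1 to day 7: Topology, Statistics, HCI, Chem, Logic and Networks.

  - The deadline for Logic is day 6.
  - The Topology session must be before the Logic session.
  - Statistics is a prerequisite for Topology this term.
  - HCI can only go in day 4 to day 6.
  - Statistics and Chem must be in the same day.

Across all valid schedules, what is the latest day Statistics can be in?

Downstream work caps Statistics at day 4.
Statistics at day 4 is achievable: HCI -> day 4, Logic -> day 6, Chem -> day 4, Statistics -> day 4, Topology -> day 5, Networks -> day 1.

day 4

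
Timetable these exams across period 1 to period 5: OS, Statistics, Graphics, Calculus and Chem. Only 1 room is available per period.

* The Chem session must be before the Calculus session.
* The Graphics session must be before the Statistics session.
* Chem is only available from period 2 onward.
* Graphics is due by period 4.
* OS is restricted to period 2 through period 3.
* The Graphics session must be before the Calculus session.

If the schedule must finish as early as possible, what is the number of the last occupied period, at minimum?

The precedence chain requires at least 2 distinct periods.
With at most 1 per period and 5 exams, at least 5 periods are needed.
Propagating the time windows through the other constraints, Calculus can't land before period 3, so the schedule must run through at least period 3.
5 works (last occupied period: period 5): for example Statistics -> period 5; Calculus -> period 4; Graphics -> period 1; OS -> period 2; Chem -> period 3.

5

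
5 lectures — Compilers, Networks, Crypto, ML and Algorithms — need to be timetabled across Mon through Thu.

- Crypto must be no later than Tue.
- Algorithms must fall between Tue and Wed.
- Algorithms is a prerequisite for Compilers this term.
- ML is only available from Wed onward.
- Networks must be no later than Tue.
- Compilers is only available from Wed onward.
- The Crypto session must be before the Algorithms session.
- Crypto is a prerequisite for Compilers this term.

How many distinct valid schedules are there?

Splitting on Compilers: it can be Wed (4), Thu (12). Listing each branch's schedules as (Networks, Crypto, ML, Algorithms):
Compilers=Wed: (Mon,Mon,Wed,Tue) (Mon,Mon,Thu,Tue) (Tue,Mon,Wed,Tue) (Tue,Mon,Thu,Tue) — 4.
Compilers=Thu: (Mon,Mon,Wed,Tue) (Mon,Mon,Wed,Wed) (Mon,Mon,Thu,Tue) (Mon,Mon,Thu,Wed) (Mon,Tue,Wed,Wed) (Mon,Tue,Thu,Wed) (Tue,Mon,Wed,Tue) (Tue,Mon,Wed,Wed) (Tue,Mon,Thu,Tue) (Tue,Mon,Thu,Wed) (Tue,Tue,Wed,Wed) (Tue,Tue,Thu,Wed) — 12.
Summing: 4 + 12 = 16.

16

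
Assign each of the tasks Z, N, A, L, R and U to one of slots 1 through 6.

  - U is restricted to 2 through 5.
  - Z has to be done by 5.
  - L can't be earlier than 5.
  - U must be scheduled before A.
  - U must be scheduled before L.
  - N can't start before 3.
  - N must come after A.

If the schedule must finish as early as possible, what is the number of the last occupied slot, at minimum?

slot 5

The precedence chain requires at least 3 distinct slots.
L can't be placed before 5, so the schedule must run through at least slot 5.
5 works (last occupied slot: 5): for example N in 4; L in 5; U in 2; Z in 1; R in 1; A in 3.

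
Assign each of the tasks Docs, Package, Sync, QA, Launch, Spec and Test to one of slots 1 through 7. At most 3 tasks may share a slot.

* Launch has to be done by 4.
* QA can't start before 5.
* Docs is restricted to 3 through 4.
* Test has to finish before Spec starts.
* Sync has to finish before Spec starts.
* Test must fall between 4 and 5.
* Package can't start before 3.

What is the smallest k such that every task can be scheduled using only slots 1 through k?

5

The precedence chain requires at least 2 distinct slots.
With at most 3 per slot and 7 tasks, at least 3 slots are needed.
QA can't be placed before 5, so the schedule must run through at least slot 5.
5 works (last occupied slot: 5): for example Test -> 4, Launch -> 1, QA -> 5, Package -> 3, Sync -> 1, Spec -> 5, Docs -> 3.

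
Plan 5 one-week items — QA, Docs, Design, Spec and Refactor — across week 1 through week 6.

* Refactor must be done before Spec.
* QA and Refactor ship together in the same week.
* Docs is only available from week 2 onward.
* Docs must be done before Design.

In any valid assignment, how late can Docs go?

Docs is available from week 2; downstream work caps Docs at week 5.
Docs at week 5 is achievable: Spec in week 2; Refactor in week 1; QA in week 1; Design in week 6; Docs in week 5.

week 5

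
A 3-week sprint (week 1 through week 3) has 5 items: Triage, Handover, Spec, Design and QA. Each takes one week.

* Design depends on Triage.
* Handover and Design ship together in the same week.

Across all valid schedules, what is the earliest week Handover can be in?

week 2

Handover must be in the same week as Design, which can't be before week 2, so Handover is at least week 2.
Handover at week 2 is achievable: Spec=week 1; QA=week 1; Design=week 2; Triage=week 1; Handover=week 2.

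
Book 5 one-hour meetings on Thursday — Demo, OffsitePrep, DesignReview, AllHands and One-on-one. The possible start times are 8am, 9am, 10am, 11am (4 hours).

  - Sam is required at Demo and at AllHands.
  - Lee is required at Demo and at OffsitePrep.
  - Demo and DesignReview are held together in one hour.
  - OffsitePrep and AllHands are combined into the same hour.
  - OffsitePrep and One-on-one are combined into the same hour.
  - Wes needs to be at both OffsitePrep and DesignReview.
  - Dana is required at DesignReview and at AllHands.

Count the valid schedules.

Splitting on Demo: it can be 8am (3), 9am (3), 10am (3), 11am (3). Listing each branch's schedules as (OffsitePrep, DesignReview, AllHands, One-on-one):
Demo=8am: (9am,8am,9am,9am) (10am,8am,10am,10am) (11am,8am,11am,11am) — 3.
Demo=9am: (8am,9am,8am,8am) (10am,9am,10am,10am) (11am,9am,11am,11am) — 3.
Demo=10am: (8am,10am,8am,8am) (9am,10am,9am,9am) (11am,10am,11am,11am) — 3.
Demo=11am: (8am,11am,8am,8am) (9am,11am,9am,9am) (10am,11am,10am,10am) — 3.
Summing: 3 + 3 + 3 + 3 = 12.

12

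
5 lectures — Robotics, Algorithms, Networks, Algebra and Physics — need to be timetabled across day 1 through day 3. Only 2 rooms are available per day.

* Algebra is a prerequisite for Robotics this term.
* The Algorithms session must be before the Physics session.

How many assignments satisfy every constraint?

Splitting on Robotics: it can be day 2 (5), day 3 (10). Listing each branch's schedules as (Algorithms, Networks, Algebra, Physics) by day number:
Robotics=day 2: (1,2,1,3) (1,3,1,2) (1,3,1,3) (2,1,1,3) (2,3,1,3) — 5.
Robotics=day 3: (1,1,2,2) (1,1,2,3) (1,2,1,2) (1,2,1,3) (1,2,2,3) (1,3,1,2) (1,3,2,2) (2,1,1,3) (2,1,2,3) (2,2,1,3) — 10.
Summing: 5 + 10 = 15.

15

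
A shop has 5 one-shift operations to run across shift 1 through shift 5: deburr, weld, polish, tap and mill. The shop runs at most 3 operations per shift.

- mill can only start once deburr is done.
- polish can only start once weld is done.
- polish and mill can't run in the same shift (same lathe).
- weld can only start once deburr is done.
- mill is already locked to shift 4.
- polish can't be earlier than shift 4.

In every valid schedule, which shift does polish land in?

shift 5

polish's window is shift 4–shift 5.
mill is fixed at shift 4, and polish can't share a shift with mill.
So polish must be shift 5.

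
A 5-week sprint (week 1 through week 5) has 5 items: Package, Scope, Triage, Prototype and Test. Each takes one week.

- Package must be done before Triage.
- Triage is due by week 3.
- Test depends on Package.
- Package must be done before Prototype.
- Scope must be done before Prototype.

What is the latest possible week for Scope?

week 4

Downstream work caps Scope at week 4.
Scope at week 4 is achievable: Test -> week 2, Scope -> week 4, Package -> week 1, Prototype -> week 5, Triage -> week 2.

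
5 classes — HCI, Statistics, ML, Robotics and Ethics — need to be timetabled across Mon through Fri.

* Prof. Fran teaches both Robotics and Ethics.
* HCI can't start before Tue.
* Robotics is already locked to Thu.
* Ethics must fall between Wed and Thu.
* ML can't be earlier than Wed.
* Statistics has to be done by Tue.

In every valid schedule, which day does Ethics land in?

Wed

Ethics's window is Wed–Thu.
Robotics is fixed at Thu, and Ethics can't share a day with Robotics.
So Ethics must be Wed.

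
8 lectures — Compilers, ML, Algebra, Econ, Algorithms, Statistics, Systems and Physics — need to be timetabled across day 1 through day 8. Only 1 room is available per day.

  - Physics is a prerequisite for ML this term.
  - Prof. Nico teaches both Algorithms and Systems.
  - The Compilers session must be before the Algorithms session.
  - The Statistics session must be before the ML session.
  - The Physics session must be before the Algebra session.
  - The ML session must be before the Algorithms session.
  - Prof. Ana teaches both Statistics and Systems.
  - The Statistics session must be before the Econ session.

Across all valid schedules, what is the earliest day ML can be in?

Precedence pushes ML to at least day 2; downstream work caps ML at day 7.
ML at day 3 is achievable: Algorithms -> day 5; Physics -> day 2; Compilers -> day 4; Algebra -> day 6; Econ -> day 7; ML -> day 3; Statistics -> day 1; Systems -> day 8.
Nothing earlier works — the conflict and capacity constraints rule out every day before day 3.

day 3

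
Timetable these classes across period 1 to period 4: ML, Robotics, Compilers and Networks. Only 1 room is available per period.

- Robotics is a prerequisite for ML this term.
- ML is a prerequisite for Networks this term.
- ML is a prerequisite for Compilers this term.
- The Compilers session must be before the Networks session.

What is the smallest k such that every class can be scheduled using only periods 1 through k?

4 periods

The precedence chain requires at least 4 distinct periods.
With at most 1 per period and 4 classes, at least 4 periods are needed.
4 works (last occupied period: period 4): for example Robotics=period 1; ML=period 2; Networks=period 4; Compilers=period 3.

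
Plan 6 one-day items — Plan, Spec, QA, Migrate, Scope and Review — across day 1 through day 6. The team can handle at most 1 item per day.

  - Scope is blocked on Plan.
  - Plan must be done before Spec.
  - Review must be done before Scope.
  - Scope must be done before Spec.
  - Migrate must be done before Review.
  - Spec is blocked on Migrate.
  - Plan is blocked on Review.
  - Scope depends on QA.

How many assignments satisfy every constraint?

Enumerating: Migrate in day 1; Review in day 2; QA in day 4; Scope in day 5; Plan in day 3; Spec in day 6 | Scope -> day 5; Plan -> day 4; QA -> day 3; Review -> day 2; Spec -> day 6; Migrate -> day 1 | Plan=day 4; Migrate=day 1; Spec=day 6; QA=day 2; Scope=day 5; Review=day 3 | Review=day 3; QA=day 1; Scope=day 5; Migrate=day 2; Plan=day 4; Spec=day 6.

4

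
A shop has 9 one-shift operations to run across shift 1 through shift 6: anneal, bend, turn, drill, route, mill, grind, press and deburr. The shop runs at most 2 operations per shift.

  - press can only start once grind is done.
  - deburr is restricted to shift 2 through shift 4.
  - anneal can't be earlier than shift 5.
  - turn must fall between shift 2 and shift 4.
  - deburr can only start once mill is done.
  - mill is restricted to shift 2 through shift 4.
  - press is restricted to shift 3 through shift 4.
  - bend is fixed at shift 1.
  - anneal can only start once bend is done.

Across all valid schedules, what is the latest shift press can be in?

Press is available from shift 3; press's own window allows nothing later than shift 4.
press at shift 4 is achievable: grind -> shift 1, turn -> shift 2, mill -> shift 2, route -> shift 4, anneal -> shift 5, press -> shift 4, drill -> shift 3, deburr -> shift 3, bend -> shift 1.

shift 4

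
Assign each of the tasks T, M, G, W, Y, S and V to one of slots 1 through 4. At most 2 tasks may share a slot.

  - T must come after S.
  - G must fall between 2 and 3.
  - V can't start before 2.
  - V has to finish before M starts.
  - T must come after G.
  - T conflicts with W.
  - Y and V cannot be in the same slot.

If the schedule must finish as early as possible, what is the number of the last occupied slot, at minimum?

The precedence chain requires at least 2 distinct slots.
With at most 2 per slot and 7 tasks, at least 4 slots are needed.
Propagating the time windows through the other constraints, T can't land before 3, so the schedule must run through at least slot 3.
4 works (last occupied slot: 4): for example M=3; Y=4; T=3; W=1; V=2; G=2; S=1.

4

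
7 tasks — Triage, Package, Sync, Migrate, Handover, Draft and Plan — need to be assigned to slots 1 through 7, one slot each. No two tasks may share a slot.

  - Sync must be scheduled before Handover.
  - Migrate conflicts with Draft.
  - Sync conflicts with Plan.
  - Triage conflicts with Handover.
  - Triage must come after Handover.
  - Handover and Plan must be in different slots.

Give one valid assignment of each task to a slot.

Handover -> 2, Plan -> 7, Draft -> 6, Triage -> 3, Sync -> 1, Migrate -> 5, Package -> 4

Checking: Sync(1) before Handover(2); Handover(2) before Triage(3); Handover(2) != Plan(7); Migrate(5) != Draft(6); Triage(3) != Handover(2); Sync(1) != Plan(7); max 1 per slot (cap 1).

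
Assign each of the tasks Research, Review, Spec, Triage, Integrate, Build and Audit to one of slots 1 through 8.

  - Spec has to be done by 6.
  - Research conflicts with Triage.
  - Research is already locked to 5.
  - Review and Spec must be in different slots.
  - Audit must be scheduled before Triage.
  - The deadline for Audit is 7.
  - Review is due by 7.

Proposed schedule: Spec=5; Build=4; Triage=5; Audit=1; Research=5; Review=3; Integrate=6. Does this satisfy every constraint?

Review is due by 7 — holds.
Research is already locked to 5 — holds.
Spec has to be done by 6 — holds.
Review and Spec must be in different slots — holds.
Audit must be scheduled before Triage — holds.
The deadline for Audit is 7 — holds.
Research conflicts with Triage — violated.

No. Research conflicts with Triage is not satisfied.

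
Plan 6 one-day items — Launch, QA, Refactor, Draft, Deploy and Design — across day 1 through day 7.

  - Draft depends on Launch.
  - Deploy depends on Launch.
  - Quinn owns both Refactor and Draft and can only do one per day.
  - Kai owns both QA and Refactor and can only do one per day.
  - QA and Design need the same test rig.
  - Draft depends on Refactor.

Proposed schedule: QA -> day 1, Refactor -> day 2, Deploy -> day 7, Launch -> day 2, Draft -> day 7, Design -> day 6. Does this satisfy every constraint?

Valid

Draft depends on Refactor — holds.
Deploy depends on Launch — holds.
Draft depends on Launch — holds.
Kai owns both QA and Refactor and can only do one per day — holds.
QA and Design need the same test rig — holds.
Quinn owns both Refactor and Draft and can only do one per day — holds.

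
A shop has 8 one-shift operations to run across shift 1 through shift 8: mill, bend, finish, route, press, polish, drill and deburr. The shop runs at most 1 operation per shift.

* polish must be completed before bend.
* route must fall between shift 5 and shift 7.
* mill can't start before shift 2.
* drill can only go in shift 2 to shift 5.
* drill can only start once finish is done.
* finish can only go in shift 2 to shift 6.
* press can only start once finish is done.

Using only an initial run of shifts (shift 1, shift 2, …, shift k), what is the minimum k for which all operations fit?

The precedence chain requires at least 2 distinct shifts.
With at most 1 per shift and 8 operations, at least 8 shifts are needed.
route can't be placed before shift 5, so the schedule must run through at least shift 5.
8 works (last occupied shift: shift 8): for example polish -> shift 1, press -> shift 7, drill -> shift 3, mill -> shift 4, deburr -> shift 8, bend -> shift 6, finish -> shift 2, route -> shift 5.

8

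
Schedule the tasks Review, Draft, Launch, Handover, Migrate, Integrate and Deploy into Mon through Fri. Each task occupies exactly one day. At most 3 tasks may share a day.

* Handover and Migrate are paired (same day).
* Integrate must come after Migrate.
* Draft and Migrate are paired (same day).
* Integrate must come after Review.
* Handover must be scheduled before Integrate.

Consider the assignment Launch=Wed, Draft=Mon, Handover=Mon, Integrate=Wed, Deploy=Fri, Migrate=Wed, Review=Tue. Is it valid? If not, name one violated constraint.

Integrate must come after Migrate — violated.
Handover and Migrate are paired (same day) — violated.
Handover must be scheduled before Integrate — holds.
At most 3 tasks may share a day — holds.
Integrate must come after Review — holds.
Draft and Migrate are paired (same day) — violated.

No. Draft and Migrate are paired (same day) is not satisfied.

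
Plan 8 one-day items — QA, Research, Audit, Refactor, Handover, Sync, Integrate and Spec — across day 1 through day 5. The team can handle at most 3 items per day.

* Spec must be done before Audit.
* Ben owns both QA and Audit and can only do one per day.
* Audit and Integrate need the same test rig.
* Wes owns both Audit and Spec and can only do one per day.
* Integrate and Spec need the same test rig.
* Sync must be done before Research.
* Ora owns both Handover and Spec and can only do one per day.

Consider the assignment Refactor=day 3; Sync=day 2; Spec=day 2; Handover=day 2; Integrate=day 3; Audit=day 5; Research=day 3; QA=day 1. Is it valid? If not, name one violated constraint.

Spec must be done before Audit — holds.
Audit and Integrate need the same test rig — holds.
Integrate and Spec need the same test rig — holds.
Ora owns both Handover and Spec and can only do one per day — violated.
Wes owns both Audit and Spec and can only do one per day — holds.
The team can handle at most 3 items per day — holds.
Ben owns both QA and Audit and can only do one per day — holds.
Sync must be done before Research — holds.

No — it violates: Ora owns both Handover and Spec and can only do one per day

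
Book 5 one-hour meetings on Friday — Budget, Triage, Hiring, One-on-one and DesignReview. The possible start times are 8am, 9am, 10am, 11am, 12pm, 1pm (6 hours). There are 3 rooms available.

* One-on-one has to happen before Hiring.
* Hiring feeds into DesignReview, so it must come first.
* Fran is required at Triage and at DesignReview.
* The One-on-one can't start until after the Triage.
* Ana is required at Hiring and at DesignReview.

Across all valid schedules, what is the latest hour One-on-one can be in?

11am

Precedence pushes One-on-one to at least 9am; downstream work caps One-on-one at 11am.
One-on-one at 11am is achievable: Triage=8am; DesignReview=1pm; Budget=8am; One-on-one=11am; Hiring=12pm.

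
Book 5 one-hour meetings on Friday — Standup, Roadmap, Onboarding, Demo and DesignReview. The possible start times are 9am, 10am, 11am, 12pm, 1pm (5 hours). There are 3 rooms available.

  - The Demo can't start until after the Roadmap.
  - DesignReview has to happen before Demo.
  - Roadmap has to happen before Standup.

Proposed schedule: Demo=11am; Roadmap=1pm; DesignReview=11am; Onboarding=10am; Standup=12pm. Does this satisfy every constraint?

DesignReview has to happen before Demo — violated.
Roadmap has to happen before Standup — violated.
There are 3 rooms available — holds.
The Demo can't start until after the Roadmap — violated.

No — it violates: The Demo can't start until after the Roadmap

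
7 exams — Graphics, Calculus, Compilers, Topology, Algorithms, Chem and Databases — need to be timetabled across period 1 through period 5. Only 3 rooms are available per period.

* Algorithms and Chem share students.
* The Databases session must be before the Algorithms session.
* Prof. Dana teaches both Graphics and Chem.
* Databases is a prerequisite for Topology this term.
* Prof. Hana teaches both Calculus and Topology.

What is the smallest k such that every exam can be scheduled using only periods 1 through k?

3

The precedence chain requires at least 2 distinct periods.
With at most 3 per period and 7 exams, at least 3 periods are needed.
3 works (last occupied period: period 3): for example Calculus in period 1, Databases in period 1, Topology in period 2, Compilers in period 2, Algorithms in period 2, Chem in period 3, Graphics in period 1.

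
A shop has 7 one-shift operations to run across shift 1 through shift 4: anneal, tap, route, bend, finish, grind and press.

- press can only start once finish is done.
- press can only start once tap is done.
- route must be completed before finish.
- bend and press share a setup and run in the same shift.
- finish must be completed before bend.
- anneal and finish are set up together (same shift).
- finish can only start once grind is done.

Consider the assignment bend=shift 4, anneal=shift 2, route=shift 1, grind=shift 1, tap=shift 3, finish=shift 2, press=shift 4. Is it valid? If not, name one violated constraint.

Yes

finish must be completed before bend — holds.
anneal and finish are set up together (same shift) — holds.
finish can only start once grind is done — holds.
press can only start once tap is done — holds.
bend and press share a setup and run in the same shift — holds.
route must be completed before finish — holds.
press can only start once finish is done — holds.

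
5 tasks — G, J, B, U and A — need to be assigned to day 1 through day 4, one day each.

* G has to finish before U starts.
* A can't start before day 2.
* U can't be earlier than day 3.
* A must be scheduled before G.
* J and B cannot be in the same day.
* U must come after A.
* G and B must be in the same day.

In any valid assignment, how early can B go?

day 3

B must be in the same day as G, which can't be before day 3, so B is at least day 3; B must be in the same day as G, which can't be after day 3, so B is at most day 3.
B at day 3 is achievable: J -> day 1; G -> day 3; A -> day 2; B -> day 3; U -> day 4.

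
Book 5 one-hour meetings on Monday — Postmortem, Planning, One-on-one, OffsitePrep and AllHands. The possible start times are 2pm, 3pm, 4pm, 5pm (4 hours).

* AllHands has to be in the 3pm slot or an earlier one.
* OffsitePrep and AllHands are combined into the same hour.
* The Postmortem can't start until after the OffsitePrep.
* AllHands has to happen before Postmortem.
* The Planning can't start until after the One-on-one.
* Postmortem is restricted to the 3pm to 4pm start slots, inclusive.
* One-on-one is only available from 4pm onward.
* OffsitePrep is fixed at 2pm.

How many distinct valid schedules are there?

2

Enumerating: AllHands -> 2pm; Planning -> 5pm; Postmortem -> 3pm; OffsitePrep -> 2pm; One-on-one -> 4pm | AllHands=2pm; Planning=5pm; OffsitePrep=2pm; Postmortem=4pm; One-on-one=4pm.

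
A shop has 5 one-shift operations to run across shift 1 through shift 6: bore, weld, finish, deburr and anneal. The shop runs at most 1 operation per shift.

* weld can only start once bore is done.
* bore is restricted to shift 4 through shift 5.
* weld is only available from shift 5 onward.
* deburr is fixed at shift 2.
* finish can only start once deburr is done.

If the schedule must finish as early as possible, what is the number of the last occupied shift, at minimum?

5

The precedence chain requires at least 2 distinct shifts.
With at most 1 per shift and 5 operations, at least 5 shifts are needed.
weld can't be placed before shift 5, so the schedule must run through at least shift 5.
5 works (last occupied shift: shift 5): for example finish in shift 3; anneal in shift 1; deburr in shift 2; weld in shift 5; bore in shift 4.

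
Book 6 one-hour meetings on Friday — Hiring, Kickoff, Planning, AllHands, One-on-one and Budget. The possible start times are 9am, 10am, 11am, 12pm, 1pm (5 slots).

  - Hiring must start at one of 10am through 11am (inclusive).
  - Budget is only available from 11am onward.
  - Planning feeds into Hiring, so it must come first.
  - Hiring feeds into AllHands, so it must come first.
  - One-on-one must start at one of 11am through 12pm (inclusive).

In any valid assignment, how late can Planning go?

10am

Downstream work caps Planning at 10am.
Planning at 10am is achievable: AllHands -> 12pm; Hiring -> 11am; Kickoff -> 9am; Planning -> 10am; One-on-one -> 11am; Budget -> 11am.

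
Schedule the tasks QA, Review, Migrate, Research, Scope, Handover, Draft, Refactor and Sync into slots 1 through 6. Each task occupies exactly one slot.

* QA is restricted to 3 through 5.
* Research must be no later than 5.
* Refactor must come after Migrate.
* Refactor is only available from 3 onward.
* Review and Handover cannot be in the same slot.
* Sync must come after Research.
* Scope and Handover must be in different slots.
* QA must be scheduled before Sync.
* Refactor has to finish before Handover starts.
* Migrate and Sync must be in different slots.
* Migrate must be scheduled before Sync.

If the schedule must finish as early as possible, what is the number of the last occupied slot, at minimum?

slot 4

The precedence chain requires at least 3 distinct slots.
Propagating the time windows through the other constraints, Handover can't land before 4, so the schedule must run through at least slot 4.
4 works (last occupied slot: 4): for example Migrate -> 1; Refactor -> 3; Sync -> 4; Research -> 1; Draft -> 1; Handover -> 4; Review -> 1; Scope -> 1; QA -> 3.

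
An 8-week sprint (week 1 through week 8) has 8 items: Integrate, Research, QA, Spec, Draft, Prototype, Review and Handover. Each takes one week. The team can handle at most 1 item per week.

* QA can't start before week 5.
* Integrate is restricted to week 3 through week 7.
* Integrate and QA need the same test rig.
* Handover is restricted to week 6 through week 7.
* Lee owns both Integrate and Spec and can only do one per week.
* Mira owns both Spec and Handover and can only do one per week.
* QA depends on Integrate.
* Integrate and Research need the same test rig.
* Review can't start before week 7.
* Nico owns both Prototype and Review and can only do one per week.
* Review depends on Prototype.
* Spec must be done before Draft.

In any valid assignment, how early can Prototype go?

Downstream work caps Prototype at week 7.
Prototype at week 1 is achievable: QA in week 5; Spec in week 2; Draft in week 4; Prototype in week 1; Research in week 8; Integrate in week 3; Review in week 7; Handover in week 6.

week 1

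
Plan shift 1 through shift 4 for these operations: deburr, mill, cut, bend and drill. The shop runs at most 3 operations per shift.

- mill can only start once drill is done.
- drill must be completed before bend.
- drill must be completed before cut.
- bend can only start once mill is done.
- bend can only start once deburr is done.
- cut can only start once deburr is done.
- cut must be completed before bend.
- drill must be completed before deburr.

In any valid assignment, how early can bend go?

Precedence pushes bend to at least shift 4.
bend at shift 4 is achievable: deburr=shift 2, bend=shift 4, drill=shift 1, cut=shift 3, mill=shift 2.

shift 4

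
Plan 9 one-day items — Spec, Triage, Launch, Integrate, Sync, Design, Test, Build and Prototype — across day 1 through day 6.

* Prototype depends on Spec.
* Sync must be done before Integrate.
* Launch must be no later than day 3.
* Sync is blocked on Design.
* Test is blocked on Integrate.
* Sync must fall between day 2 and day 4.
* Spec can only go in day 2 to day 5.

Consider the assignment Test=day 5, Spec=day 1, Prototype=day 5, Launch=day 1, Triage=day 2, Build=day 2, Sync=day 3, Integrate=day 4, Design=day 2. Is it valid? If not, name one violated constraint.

Invalid. Spec can only go in day 2 to day 5.

Launch must be no later than day 3 — holds.
Sync must fall between day 2 and day 4 — holds.
Sync must be done before Integrate — holds.
Spec can only go in day 2 to day 5 — violated.
Prototype depends on Spec — holds.
Sync is blocked on Design — holds.
Test is blocked on Integrate — holds.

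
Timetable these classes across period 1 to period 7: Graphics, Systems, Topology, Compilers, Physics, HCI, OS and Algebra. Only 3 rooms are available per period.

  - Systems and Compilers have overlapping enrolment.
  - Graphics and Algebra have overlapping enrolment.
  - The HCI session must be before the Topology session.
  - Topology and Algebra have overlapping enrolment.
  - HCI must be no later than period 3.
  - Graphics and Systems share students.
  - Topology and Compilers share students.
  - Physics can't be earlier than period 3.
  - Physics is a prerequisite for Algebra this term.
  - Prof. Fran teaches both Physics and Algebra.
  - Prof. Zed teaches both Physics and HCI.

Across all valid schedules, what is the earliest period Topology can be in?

period 2

Precedence pushes Topology to at least period 2.
Topology at period 2 is achievable: Systems=period 2, Compilers=period 1, Physics=period 3, Topology=period 2, Algebra=period 4, OS=period 2, Graphics=period 1, HCI=period 1.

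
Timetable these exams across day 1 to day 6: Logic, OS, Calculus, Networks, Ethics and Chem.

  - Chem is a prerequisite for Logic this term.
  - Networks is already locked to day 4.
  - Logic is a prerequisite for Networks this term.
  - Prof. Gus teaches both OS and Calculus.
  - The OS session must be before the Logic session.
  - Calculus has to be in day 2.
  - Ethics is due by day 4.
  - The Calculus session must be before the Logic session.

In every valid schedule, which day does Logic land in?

day 3

Calculus is fixed at day 2 and must come before Logic, so Logic is at least day 3.
Networks is fixed at day 4 and must come after Logic, so Logic is at most day 3.
So Logic must be day 3.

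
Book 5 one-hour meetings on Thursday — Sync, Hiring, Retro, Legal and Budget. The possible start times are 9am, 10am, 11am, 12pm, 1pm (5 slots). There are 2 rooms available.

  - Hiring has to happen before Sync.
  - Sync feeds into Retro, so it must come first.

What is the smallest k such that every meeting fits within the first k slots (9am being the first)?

The precedence chain requires at least 3 distinct slots.
With at most 2 per slot and 5 meetings, at least 3 slots are needed.
3 works (last occupied slot: 11am): for example Legal -> 9am; Retro -> 11am; Budget -> 10am; Hiring -> 9am; Sync -> 10am.

3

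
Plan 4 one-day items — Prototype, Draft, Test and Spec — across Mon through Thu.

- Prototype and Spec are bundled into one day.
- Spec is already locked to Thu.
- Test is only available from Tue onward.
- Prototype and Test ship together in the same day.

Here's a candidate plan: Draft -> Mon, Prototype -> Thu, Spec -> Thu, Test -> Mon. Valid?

Invalid. Test is only available from Tue onward.

Test is only available from Tue onward — violated.
Spec is already locked to Thu — holds.
Prototype and Spec are bundled into one day — holds.
Prototype and Test ship together in the same day — violated.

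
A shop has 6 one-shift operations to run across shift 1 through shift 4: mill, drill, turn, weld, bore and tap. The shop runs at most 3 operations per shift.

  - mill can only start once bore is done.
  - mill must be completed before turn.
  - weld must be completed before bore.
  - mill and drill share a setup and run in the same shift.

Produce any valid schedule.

tap=shift 1, turn=shift 4, mill=shift 3, drill=shift 3, weld=shift 1, bore=shift 2

Checking: mill(shift 3) before turn(shift 4); bore(shift 2) before mill(shift 3); weld(shift 1) before bore(shift 2); mill = drill = shift 3; max 2 per shift (cap 3).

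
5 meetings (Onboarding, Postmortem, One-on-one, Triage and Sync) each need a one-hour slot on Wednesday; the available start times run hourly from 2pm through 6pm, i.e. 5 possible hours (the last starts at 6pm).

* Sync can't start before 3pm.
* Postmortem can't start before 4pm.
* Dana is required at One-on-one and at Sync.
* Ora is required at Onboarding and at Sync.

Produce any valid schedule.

Sync=3pm, Onboarding=2pm, Postmortem=4pm, Triage=2pm, One-on-one=2pm

Checking: One-on-one(2pm) != Sync(3pm); Onboarding(2pm) != Sync(3pm); Postmortem=4pm in [4pm,6pm]; Sync=3pm in [3pm,6pm].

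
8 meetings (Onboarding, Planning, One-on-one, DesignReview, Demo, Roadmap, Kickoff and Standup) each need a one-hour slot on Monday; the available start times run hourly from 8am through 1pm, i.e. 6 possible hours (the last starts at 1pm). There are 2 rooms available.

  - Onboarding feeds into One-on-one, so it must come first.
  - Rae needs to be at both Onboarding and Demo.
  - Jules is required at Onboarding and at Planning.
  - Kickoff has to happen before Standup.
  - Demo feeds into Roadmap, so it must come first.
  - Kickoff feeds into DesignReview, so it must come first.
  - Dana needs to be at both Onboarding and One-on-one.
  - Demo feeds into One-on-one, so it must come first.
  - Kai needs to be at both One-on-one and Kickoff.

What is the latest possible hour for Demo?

12pm

Downstream work caps Demo at 12pm.
Demo at 12pm is achievable: Demo in 12pm, One-on-one in 1pm, DesignReview in 9am, Standup in 9am, Roadmap in 1pm, Planning in 10am, Kickoff in 8am, Onboarding in 8am.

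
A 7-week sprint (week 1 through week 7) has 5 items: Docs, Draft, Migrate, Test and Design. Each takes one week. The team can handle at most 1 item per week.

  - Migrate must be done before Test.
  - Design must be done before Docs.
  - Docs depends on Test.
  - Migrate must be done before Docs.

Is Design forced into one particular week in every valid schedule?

Design can be week 1 (e.g. Docs -> week 4; Design -> week 1; Test -> week 3; Migrate -> week 2; Draft -> week 5) or week 2 (e.g. Design=week 2; Test=week 3; Migrate=week 1; Draft=week 5; Docs=week 4).

No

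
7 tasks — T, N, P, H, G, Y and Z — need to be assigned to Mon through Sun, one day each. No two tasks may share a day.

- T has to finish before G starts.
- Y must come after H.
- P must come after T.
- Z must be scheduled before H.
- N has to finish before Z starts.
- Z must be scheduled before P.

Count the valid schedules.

Splitting on T: it can be Mon (18), Tue (15), Wed (12), Thu (6), Fri (2). Listing each branch's schedules as (N, P, H, G, Y, Z):
T=Mon: (Tue,Thu,Fri,Sat,Sun,Wed) (Tue,Thu,Fri,Sun,Sat,Wed) (Tue,Thu,Sat,Fri,Sun,Wed) (Tue,Fri,Thu,Sat,Sun,Wed) (Tue,Fri,Thu,Sun,Sat,Wed) (Tue,Fri,Sat,Wed,Sun,Thu) (Tue,Fri,Sat,Thu,Sun,Wed) (Tue,Sat,Thu,Fri,Sun,Wed) (Tue,Sat,Thu,Sun,Fri,Wed) (Tue,Sat,Fri,Wed,Sun,Thu) (Tue,Sat,Fri,Thu,Sun,Wed) (Tue,Sun,Thu,Fri,Sat,Wed) (Tue,Sun,Thu,Sat,Fri,Wed) (Tue,Sun,Fri,Wed,Sat,Thu) (Tue,Sun,Fri,Thu,Sat,Wed) (Wed,Fri,Sat,Tue,Sun,Thu) (Wed,Sat,Fri,Tue,Sun,Thu) (Wed,Sun,Fri,Tue,Sat,Thu) — 18.
T=Tue: (Mon,Thu,Fri,Sat,Sun,Wed) (Mon,Thu,Fri,Sun,Sat,Wed) (Mon,Thu,Sat,Fri,Sun,Wed) (Mon,Fri,Thu,Sat,Sun,Wed) (Mon,Fri,Thu,Sun,Sat,Wed) (Mon,Fri,Sat,Wed,Sun,Thu) (Mon,Fri,Sat,Thu,Sun,Wed) (Mon,Sat,Thu,Fri,Sun,Wed) (Mon,Sat,Thu,Sun,Fri,Wed) (Mon,Sat,Fri,Wed,Sun,Thu) (Mon,Sat,Fri,Thu,Sun,Wed) (Mon,Sun,Thu,Fri,Sat,Wed) (Mon,Sun,Thu,Sat,Fri,Wed) (Mon,Sun,Fri,Wed,Sat,Thu) (Mon,Sun,Fri,Thu,Sat,Wed) — 15.
T=Wed: (Mon,Thu,Fri,Sat,Sun,Tue) (Mon,Thu,Fri,Sun,Sat,Tue) (Mon,Thu,Sat,Fri,Sun,Tue) (Mon,Fri,Thu,Sat,Sun,Tue) (Mon,Fri,Thu,Sun,Sat,Tue) (Mon,Fri,Sat,Thu,Sun,Tue) (Mon,Sat,Thu,Fri,Sun,Tue) (Mon,Sat,Thu,Sun,Fri,Tue) (Mon,Sat,Fri,Thu,Sun,Tue) (Mon,Sun,Thu,Fri,Sat,Tue) (Mon,Sun,Thu,Sat,Fri,Tue) (Mon,Sun,Fri,Thu,Sat,Tue) — 12.
T=Thu: (Mon,Fri,Wed,Sat,Sun,Tue) (Mon,Fri,Wed,Sun,Sat,Tue) (Mon,Sat,Wed,Fri,Sun,Tue) (Mon,Sat,Wed,Sun,Fri,Tue) (Mon,Sun,Wed,Fri,Sat,Tue) (Mon,Sun,Wed,Sat,Fri,Tue) — 6.
T=Fri: (Mon,Sat,Wed,Sun,Thu,Tue) (Mon,Sun,Wed,Sat,Thu,Tue) — 2.
Summing: 18 + 15 + 12 + 6 + 2 = 53.

53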